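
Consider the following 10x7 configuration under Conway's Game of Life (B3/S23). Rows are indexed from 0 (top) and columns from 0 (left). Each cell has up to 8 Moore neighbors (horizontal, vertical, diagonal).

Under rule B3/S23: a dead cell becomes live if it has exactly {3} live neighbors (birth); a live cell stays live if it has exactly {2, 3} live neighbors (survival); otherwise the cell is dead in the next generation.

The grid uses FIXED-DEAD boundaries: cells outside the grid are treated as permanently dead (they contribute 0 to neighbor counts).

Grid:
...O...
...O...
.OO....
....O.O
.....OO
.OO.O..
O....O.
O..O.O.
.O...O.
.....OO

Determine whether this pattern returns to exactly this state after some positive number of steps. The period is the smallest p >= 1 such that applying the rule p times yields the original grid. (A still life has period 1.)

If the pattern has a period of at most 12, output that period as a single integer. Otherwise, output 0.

Simulating and comparing each generation to the original:
Gen 0 (original, given above): 20 live cells
Gen 1: 21 live cells, differs from original
Gen 2: 23 live cells, differs from original
Gen 3: 23 live cells, differs from original
Gen 4: 21 live cells, differs from original
Gen 5: 21 live cells, differs from original
Gen 6: 27 live cells, differs from original
Gen 7: 19 live cells, differs from original
Gen 8: 18 live cells, differs from original
Gen 9: 20 live cells, differs from original
Gen 10: 21 live cells, differs from original
Gen 11: 16 live cells, differs from original
Gen 12: 18 live cells, differs from original
No period found within 12 steps.

Answer: 0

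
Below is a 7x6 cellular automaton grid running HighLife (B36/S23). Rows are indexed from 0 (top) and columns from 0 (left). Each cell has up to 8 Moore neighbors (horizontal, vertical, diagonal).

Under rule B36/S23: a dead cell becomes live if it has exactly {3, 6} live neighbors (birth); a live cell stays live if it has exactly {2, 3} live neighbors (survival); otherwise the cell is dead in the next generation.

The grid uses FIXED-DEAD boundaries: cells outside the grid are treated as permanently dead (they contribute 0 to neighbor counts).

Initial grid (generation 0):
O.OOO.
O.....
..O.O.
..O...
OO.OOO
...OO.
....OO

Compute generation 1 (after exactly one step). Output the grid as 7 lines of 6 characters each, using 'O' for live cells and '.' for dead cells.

Answer: .O.O..
..O.O.
.O.O..
..O..O
.O...O
..O...
...OOO

Derivation:
Simulating step by step:
Generation 0 (given above): 17 live cells
Generation 1: 14 live cells
(generation 1 grid is the final answer)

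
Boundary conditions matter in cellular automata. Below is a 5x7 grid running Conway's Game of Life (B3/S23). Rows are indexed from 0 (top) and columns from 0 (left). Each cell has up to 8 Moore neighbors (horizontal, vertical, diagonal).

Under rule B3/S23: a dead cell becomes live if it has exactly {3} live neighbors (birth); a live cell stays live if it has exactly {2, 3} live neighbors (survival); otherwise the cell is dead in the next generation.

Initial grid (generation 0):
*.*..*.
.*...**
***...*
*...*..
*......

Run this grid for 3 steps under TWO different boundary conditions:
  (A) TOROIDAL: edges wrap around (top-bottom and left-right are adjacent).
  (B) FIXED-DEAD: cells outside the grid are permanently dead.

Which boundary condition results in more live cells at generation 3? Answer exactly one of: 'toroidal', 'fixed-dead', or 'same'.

Answer: fixed-dead

Derivation:
Under TOROIDAL boundary, generation 3:
.......
.......
.......
.......
.......
Population = 0

Under FIXED-DEAD boundary, generation 3:
.......
.......
***....
.......
.......
Population = 3

Comparison: toroidal=0, fixed-dead=3 -> fixed-dead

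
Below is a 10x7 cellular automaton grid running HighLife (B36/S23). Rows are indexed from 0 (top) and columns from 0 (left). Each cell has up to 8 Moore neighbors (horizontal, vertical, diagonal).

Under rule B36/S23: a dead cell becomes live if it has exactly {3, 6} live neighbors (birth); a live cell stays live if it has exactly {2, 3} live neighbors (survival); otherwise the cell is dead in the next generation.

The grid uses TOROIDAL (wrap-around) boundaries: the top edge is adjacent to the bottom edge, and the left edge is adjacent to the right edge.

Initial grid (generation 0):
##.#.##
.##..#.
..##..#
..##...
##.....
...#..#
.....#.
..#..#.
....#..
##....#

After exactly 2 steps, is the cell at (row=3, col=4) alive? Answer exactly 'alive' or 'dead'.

Answer: alive

Derivation:
Simulating step by step:
Generation 0 (given above): 24 live cells
Generation 1: 23 live cells
....##.
.....#.
....#..
#..#...
##.#...
#.....#
....###
....##.
##...##
.##.#..
Generation 2: 26 live cells
...###.
.....#.
....#..
#####..
.##....
.#..#..
#...#..
......#
####..#
.####..

Cell (3,4) at generation 2: 1 -> alive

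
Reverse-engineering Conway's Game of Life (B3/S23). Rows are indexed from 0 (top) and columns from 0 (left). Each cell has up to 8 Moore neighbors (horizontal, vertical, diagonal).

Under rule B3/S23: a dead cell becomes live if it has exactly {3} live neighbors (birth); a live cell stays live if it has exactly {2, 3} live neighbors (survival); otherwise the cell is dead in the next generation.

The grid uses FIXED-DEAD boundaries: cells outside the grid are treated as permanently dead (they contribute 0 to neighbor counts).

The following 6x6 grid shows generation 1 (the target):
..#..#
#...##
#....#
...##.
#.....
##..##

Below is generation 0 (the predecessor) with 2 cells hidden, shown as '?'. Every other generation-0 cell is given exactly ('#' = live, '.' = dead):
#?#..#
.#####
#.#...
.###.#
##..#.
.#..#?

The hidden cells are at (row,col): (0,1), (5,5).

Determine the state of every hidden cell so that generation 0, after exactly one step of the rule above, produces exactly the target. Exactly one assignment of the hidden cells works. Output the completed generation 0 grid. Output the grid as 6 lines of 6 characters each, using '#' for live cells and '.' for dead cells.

Hidden generation-0 cells (in order): (0,1), (5,5).
A hidden cell only influences target cells in its own 3x3 neighborhood. Try each of the 2^2 = 4 assignments, step the completed generation 0 forward once under B3/S23, and compare with the target:
  (0,1)=. (5,5)=. -> step gives (4,4)='#' but target has '.' -> reject
  (0,1)=. (5,5)=# -> step reproduces the target at every cell -> ACCEPT
  (0,1)=# (5,5)=. -> step gives (0,0)='#' but target has '.' -> reject
  (0,1)=# (5,5)=# -> step gives (0,0)='#' but target has '.' -> reject
Unique solution: (0,1)=dead, (5,5)=live.
Check: live-neighbor counts of every cell in the completed generation 0:
143442
354432
266653
454331
345444
322222
Applying B3/S23 to generation 0 with these counts gives:
..#..#
#...##
#....#
...##.
#.....
##..##
which matches the target exactly.

Answer: #.#..#
.#####
#.#...
.###.#
##..#.
.#..##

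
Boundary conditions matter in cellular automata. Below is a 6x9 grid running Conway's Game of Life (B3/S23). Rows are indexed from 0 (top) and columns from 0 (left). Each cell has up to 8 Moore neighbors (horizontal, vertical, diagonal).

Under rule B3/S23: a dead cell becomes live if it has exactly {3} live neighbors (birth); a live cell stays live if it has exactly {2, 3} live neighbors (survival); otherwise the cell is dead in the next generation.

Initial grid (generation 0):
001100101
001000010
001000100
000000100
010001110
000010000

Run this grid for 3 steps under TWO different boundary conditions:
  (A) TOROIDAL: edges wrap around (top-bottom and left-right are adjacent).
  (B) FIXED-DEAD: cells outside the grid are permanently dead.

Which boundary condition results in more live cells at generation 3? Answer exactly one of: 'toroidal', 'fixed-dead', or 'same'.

Under TOROIDAL boundary, generation 3:
010010111
001101001
001000110
000000010
000100000
000000010
Population = 15

Under FIXED-DEAD boundary, generation 3:
010100010
010100001
001000110
000001010
000011000
000000000
Population = 13

Comparison: toroidal=15, fixed-dead=13 -> toroidal

Answer: toroidal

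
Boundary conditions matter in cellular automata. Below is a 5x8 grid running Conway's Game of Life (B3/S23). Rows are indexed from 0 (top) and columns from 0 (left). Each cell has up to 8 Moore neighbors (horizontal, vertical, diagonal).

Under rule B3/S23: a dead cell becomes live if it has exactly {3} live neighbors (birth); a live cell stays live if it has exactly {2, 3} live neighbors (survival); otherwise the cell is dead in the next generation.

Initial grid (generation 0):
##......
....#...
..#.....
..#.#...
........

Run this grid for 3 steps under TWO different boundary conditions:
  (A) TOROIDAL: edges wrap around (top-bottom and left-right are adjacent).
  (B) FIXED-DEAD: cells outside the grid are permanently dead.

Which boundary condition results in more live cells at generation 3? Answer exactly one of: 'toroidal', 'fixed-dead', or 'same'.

Under TOROIDAL boundary, generation 3:
........
........
........
........
........
Population = 0

Under FIXED-DEAD boundary, generation 3:
........
........
........
........
........
Population = 0

Comparison: toroidal=0, fixed-dead=0 -> same

Answer: same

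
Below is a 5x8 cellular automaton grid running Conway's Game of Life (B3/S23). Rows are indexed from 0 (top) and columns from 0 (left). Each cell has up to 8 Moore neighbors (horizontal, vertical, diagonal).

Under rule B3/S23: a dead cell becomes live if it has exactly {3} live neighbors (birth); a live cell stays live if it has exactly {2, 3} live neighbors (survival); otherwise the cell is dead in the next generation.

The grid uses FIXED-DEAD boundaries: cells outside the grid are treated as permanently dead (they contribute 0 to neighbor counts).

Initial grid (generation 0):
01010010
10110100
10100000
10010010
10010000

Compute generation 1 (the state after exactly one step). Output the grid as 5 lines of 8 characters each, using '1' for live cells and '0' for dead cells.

Answer: 01011000
10011000
10101000
10110000
00000000

Derivation:
Simulating step by step:
Generation 0 (given above): 14 live cells
Generation 1: 12 live cells
(generation 1 grid is the final answer)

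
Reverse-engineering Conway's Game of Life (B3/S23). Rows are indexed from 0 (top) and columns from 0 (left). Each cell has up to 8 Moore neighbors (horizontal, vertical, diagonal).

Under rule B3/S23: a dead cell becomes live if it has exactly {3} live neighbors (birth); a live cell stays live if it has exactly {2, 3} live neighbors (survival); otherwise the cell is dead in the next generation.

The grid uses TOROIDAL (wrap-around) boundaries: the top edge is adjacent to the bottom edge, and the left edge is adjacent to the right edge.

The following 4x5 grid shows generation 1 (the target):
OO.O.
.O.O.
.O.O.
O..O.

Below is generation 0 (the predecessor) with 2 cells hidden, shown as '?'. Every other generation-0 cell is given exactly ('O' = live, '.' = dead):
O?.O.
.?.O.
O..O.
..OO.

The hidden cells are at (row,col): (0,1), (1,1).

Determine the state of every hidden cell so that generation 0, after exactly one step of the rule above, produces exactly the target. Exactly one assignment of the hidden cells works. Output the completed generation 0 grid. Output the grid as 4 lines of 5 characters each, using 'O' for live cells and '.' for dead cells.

Hidden generation-0 cells (in order): (0,1), (1,1).
A hidden cell only influences target cells in its own 3x3 neighborhood. Try each of the 2^2 = 4 assignments, step the completed generation 0 forward once under B3/S23, and compare with the target:
  (0,1)=. (1,1)=. -> step gives (0,0)='.' but target has 'O' -> reject
  (0,1)=. (1,1)=O -> step gives (0,0)='.' but target has 'O' -> reject
  (0,1)=O (1,1)=. -> step gives (0,0)='.' but target has 'O' -> reject
  (0,1)=O (1,1)=O -> step reproduces the target at every cell -> ACCEPT
Unique solution: (0,1)=live, (1,1)=live.
Check: live-neighbor counts of every cell in the completed generation 0:
23634
43525
13534
34435
Applying B3/S23 to generation 0 with these counts gives:
OO.O.
.O.O.
.O.O.
O..O.
which matches the target exactly.

Answer: OO.O.
.O.O.
O..O.
..OO.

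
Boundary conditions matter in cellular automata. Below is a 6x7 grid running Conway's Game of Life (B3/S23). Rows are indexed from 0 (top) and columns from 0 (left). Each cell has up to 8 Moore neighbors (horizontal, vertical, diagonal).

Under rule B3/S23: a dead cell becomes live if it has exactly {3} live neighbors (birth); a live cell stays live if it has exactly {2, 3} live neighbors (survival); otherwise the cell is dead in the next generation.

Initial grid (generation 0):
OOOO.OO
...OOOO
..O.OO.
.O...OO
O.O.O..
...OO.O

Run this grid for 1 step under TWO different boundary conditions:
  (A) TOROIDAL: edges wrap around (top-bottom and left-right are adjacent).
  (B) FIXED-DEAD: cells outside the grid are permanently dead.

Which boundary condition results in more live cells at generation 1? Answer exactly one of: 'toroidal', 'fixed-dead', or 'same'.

Under TOROIDAL boundary, generation 1:
.O.....
.......
O.O....
OOO...O
OOO.O..
.......
Population = 11

Under FIXED-DEAD boundary, generation 1:
.OOO..O
.......
..O....
.OO...O
.OO.O.O
...OOO.
Population = 15

Comparison: toroidal=11, fixed-dead=15 -> fixed-dead

Answer: fixed-dead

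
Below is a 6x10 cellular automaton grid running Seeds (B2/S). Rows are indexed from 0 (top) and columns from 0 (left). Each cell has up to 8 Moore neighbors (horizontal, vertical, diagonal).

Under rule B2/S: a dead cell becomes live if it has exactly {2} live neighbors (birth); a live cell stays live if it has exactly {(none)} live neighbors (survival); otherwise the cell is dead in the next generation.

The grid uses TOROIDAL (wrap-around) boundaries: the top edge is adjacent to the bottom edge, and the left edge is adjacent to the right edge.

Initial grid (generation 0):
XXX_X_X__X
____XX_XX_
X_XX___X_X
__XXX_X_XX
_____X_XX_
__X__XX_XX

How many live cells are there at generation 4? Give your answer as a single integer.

Simulating step by step:
Generation 0 (given above): 29 live cells
Generation 1: 2 live cells
__________
__________
__________
__________
XX________
__________
Generation 2: 4 live cells
__________
__________
__________
XX________
__________
XX________
Generation 3: 6 live cells
XX________
__________
XX________
__________
__X______X
__________
Generation 4: 6 live cells
__________
__X______X
__________
__X______X
__________
__X______X
Population at generation 4: 6

Answer: 6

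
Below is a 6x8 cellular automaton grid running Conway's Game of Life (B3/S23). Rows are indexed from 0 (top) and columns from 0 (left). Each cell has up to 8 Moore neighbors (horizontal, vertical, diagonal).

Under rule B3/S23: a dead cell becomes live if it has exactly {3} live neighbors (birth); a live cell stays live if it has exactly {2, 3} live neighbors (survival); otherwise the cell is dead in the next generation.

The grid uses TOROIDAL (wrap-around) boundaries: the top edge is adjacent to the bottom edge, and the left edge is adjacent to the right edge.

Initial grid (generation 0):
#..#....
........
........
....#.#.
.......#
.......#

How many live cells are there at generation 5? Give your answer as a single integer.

Answer: 6

Derivation:
Simulating step by step:
Generation 0 (given above): 6 live cells
Generation 1: 4 live cells
........
........
........
........
......##
#......#
Generation 2: 6 live cells
........
........
........
........
#.....##
#.....##
Generation 3: 6 live cells
.......#
........
........
.......#
#.....#.
#.....#.
Generation 4: 6 live cells
.......#
........
........
.......#
#.....#.
#.....#.
Generation 5: 6 live cells
.......#
........
........
.......#
#.....#.
#.....#.
Population at generation 5: 6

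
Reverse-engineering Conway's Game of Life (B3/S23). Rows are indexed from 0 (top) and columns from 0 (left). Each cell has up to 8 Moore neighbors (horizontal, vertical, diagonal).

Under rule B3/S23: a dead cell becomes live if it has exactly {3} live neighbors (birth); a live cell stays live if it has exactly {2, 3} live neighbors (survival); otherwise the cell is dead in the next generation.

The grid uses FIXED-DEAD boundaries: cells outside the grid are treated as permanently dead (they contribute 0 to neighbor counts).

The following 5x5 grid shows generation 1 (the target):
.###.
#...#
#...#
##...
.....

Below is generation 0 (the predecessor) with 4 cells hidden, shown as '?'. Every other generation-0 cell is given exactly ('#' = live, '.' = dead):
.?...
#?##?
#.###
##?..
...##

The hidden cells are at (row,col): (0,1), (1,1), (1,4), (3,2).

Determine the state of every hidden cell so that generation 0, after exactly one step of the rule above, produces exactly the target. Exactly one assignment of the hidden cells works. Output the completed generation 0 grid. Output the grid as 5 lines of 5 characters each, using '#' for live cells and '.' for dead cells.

Answer: .#...
#.###
#.###
##...
...##

Derivation:
Hidden generation-0 cells (in order): (0,1), (1,1), (1,4), (3,2).
A hidden cell only influences target cells in its own 3x3 neighborhood. Try each of the 2^4 = 16 assignments, step the completed generation 0 forward once under B3/S23, and compare with the target:
  (0,1)=. (1,1)=. (1,4)=. (3,2)=. -> step gives (0,1)='.' but target has '#' -> reject
  (0,1)=. (1,1)=. (1,4)=. (3,2)=# -> step gives (0,1)='.' but target has '#' -> reject
  (0,1)=. (1,1)=. (1,4)=# (3,2)=. -> step gives (0,1)='.' but target has '#' -> reject
  (0,1)=. (1,1)=. (1,4)=# (3,2)=# -> step gives (0,1)='.' but target has '#' -> reject
  (0,1)=. (1,1)=# (1,4)=. (3,2)=. -> step gives (0,3)='.' but target has '#' -> reject
  (0,1)=. (1,1)=# (1,4)=. (3,2)=# -> step gives (0,3)='.' but target has '#' -> reject
  (0,1)=. (1,1)=# (1,4)=# (3,2)=. -> step gives (2,0)='.' but target has '#' -> reject
  (0,1)=. (1,1)=# (1,4)=# (3,2)=# -> step gives (2,0)='.' but target has '#' -> reject
  (0,1)=# (1,1)=. (1,4)=. (3,2)=. -> step gives (0,3)='.' but target has '#' -> reject
  (0,1)=# (1,1)=. (1,4)=. (3,2)=# -> step gives (0,3)='.' but target has '#' -> reject
  (0,1)=# (1,1)=. (1,4)=# (3,2)=. -> step reproduces the target at every cell -> ACCEPT
  (0,1)=# (1,1)=. (1,4)=# (3,2)=# -> step gives (3,1)='.' but target has '#' -> reject
  (0,1)=# (1,1)=# (1,4)=. (3,2)=. -> step gives (0,0)='#' but target has '.' -> reject
  (0,1)=# (1,1)=# (1,4)=. (3,2)=# -> step gives (0,0)='#' but target has '.' -> reject
  (0,1)=# (1,1)=# (1,4)=# (3,2)=. -> step gives (0,0)='#' but target has '.' -> reject
  (0,1)=# (1,1)=# (1,4)=# (3,2)=# -> step gives (0,0)='#' but target has '.' -> reject
Unique solution: (0,1)=live, (1,1)=dead, (1,4)=live, (3,2)=dead.
Check: live-neighbor counts of every cell in the completed generation 0:
22332
25453
36453
23454
22211
Applying B3/S23 to generation 0 with these counts gives:
.###.
#...#
#...#
##...
.....
which matches the target exactly.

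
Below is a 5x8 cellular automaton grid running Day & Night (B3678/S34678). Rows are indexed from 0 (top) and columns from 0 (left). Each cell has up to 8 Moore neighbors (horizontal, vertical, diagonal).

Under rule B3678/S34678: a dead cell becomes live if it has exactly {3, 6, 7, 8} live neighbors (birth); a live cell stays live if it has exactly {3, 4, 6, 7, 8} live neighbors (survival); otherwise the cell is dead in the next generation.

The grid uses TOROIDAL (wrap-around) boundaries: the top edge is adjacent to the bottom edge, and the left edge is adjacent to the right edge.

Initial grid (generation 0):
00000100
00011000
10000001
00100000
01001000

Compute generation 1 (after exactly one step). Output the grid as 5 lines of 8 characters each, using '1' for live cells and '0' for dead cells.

Simulating step by step:
Generation 0 (given above): 8 live cells
Generation 1: 4 live cells
(generation 1 grid is the final answer)

Answer: 00010000
00000000
00010000
11000000
00000000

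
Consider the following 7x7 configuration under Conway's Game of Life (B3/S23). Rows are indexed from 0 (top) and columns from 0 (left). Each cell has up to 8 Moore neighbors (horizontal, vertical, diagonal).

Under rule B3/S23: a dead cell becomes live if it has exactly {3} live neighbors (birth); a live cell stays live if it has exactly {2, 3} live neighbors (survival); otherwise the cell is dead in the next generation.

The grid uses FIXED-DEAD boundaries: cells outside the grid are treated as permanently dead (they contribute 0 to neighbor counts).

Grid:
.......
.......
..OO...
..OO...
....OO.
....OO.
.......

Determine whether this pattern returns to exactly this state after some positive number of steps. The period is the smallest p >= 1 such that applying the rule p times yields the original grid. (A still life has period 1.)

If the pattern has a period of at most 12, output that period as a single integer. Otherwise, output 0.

Simulating and comparing each generation to the original:
Gen 0 (original, given above): 8 live cells
Gen 1: 6 live cells, differs from original
Gen 2: 8 live cells, MATCHES original -> period = 2

Answer: 2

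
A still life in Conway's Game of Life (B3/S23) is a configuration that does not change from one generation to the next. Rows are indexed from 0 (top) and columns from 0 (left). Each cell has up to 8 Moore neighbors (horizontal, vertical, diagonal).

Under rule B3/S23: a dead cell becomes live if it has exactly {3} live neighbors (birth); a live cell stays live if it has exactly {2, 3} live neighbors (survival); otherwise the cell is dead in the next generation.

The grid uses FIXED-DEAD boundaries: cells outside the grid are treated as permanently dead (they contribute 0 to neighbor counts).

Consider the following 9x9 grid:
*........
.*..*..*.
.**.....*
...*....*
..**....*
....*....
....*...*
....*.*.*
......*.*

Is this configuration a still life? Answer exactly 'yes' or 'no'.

Answer: no

Derivation:
Compute generation 1 and compare to generation 0 (given above):
Generation 1:
.........
***......
.***...**
.*.*...**
..***....
....*....
...**..*.
........*
.....*...
Cell (0,0) differs: gen0=1 vs gen1=0 -> NOT a still life.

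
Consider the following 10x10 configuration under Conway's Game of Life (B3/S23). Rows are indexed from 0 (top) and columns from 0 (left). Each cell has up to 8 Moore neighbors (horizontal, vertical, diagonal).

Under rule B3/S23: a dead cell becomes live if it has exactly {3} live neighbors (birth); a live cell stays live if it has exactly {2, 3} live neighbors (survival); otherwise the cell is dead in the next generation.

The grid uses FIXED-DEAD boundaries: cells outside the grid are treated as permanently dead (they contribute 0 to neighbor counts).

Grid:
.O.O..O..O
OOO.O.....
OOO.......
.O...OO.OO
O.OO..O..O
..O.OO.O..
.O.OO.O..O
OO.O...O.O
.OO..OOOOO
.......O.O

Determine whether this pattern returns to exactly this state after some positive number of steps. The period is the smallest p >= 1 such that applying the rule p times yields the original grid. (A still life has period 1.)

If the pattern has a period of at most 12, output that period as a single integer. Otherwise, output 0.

Simulating and comparing each generation to the original:
Gen 0 (original, given above): 44 live cells
Gen 1: 29 live cells, differs from original
Gen 2: 31 live cells, differs from original
Gen 3: 29 live cells, differs from original
Gen 4: 35 live cells, differs from original
Gen 5: 26 live cells, differs from original
Gen 6: 21 live cells, differs from original
Gen 7: 20 live cells, differs from original
Gen 8: 20 live cells, differs from original
Gen 9: 25 live cells, differs from original
Gen 10: 17 live cells, differs from original
Gen 11: 12 live cells, differs from original
Gen 12: 11 live cells, differs from original
No period found within 12 steps.

Answer: 0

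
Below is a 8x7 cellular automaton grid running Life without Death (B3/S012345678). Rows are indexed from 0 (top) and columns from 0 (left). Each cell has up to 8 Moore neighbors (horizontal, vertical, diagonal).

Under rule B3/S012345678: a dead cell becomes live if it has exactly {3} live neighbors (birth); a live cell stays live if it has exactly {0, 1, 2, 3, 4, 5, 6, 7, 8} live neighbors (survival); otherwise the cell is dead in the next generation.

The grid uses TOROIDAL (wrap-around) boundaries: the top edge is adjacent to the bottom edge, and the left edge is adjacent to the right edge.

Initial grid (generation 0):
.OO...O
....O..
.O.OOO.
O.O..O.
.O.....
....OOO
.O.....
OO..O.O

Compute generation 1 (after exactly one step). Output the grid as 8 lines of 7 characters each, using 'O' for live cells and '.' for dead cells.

Answer: .OOO..O
OO..O..
.OOOOOO
O.OO.OO
OO..O..
O...OOO
.O..O..
OO..OOO

Derivation:
Simulating step by step:
Generation 0 (given above): 20 live cells
Generation 1: 32 live cells
(generation 1 grid is the final answer)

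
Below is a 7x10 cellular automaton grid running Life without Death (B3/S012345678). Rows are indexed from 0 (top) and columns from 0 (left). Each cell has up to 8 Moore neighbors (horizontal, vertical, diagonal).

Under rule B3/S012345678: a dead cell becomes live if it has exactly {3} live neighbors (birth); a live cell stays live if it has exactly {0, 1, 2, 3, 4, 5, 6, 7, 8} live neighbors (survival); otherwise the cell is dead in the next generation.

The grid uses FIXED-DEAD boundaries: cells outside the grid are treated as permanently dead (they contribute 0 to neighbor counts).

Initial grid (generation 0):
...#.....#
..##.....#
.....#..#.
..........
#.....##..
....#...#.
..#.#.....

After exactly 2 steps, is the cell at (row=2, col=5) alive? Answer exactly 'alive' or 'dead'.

Answer: alive

Derivation:
Simulating step by step:
Generation 0 (given above): 14 live cells
Generation 1: 23 live cells
..##.....#
..###...##
.....#..#.
......##..
#.....##..
...###.##.
..###.....
Generation 2: 34 live cells
..###...##
..###...##
...####.##
.....####.
#...#.##..
..####.##.
..####....

Cell (2,5) at generation 2: 1 -> alive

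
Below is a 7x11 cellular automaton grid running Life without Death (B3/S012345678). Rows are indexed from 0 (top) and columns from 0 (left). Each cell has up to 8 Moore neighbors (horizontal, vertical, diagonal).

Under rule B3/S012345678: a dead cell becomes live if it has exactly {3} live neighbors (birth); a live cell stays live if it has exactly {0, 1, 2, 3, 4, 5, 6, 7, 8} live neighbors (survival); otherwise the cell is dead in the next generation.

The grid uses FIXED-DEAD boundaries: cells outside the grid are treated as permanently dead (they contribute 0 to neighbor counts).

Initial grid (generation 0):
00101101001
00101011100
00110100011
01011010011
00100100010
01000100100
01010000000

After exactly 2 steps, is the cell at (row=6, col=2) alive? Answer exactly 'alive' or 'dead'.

Simulating step by step:
Generation 0 (given above): 29 live cells
Generation 1: 41 live cells
00101101101
01101011101
01110100011
01011010111
01110110111
01001100100
01110000000
Generation 2: 49 live cells
01101101101
01101011101
11110100011
11011010111
11110110111
11001111100
01111000000

Cell (6,2) at generation 2: 1 -> alive

Answer: alive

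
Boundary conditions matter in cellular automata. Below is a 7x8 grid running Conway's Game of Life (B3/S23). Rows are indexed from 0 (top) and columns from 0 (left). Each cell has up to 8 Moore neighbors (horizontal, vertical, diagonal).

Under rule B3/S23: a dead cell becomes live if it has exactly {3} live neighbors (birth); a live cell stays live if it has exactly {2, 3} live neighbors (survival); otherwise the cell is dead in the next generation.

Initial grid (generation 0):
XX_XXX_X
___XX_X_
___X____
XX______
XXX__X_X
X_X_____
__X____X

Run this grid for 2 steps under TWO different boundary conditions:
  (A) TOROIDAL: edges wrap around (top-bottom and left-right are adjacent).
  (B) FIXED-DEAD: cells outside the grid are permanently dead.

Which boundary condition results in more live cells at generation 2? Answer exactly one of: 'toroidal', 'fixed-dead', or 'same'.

Under TOROIDAL boundary, generation 2:
_X___X__
__XXXXX_
X__X__X_
__X_____
__XX__XX
_XX__XX_
__X_X___
Population = 21

Under FIXED-DEAD boundary, generation 2:
_____XX_
______X_
___X____
_XX_____
__XX____
__XX____
_XX_____
Population = 12

Comparison: toroidal=21, fixed-dead=12 -> toroidal

Answer: toroidal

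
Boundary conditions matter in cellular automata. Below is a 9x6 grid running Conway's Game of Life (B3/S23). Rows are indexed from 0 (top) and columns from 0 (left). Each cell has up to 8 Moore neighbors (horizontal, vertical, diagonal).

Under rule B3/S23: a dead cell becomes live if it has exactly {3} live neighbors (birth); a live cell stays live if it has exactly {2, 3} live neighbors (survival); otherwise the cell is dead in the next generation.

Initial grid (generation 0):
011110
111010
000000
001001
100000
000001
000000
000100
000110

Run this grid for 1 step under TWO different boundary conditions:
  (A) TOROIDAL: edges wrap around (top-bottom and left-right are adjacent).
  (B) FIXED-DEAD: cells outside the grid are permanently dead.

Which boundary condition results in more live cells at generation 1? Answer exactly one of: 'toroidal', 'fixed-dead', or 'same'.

Answer: toroidal

Derivation:
Under TOROIDAL boundary, generation 1:
100000
100011
101101
000000
100001
000000
000000
000110
000000
Population = 12

Under FIXED-DEAD boundary, generation 1:
100010
100010
001100
000000
000000
000000
000000
000110
000110
Population = 10

Comparison: toroidal=12, fixed-dead=10 -> toroidal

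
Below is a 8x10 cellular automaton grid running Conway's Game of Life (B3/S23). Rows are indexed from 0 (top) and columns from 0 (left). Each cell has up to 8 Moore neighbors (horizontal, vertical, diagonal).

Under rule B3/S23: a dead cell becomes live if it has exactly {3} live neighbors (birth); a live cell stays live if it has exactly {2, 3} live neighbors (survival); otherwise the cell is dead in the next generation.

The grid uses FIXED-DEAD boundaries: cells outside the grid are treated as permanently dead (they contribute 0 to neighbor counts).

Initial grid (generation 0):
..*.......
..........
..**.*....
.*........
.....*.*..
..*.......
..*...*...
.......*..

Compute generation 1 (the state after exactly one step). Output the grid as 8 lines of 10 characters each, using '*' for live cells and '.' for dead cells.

Answer: ..........
..**......
..*.......
..*.*.*...
..........
......*...
..........
..........

Derivation:
Simulating step by step:
Generation 0 (given above): 11 live cells
Generation 1: 7 live cells
(generation 1 grid is the final answer)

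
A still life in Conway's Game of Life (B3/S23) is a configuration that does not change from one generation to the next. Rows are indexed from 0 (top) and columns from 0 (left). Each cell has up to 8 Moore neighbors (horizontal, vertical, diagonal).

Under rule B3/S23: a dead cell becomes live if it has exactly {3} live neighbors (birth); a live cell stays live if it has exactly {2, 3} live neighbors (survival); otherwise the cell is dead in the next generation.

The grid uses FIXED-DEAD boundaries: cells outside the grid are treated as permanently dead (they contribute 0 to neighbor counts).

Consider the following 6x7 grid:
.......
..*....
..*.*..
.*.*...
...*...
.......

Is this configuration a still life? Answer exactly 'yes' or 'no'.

Answer: no

Derivation:
Compute generation 1 and compare to generation 0 (given above):
Generation 1:
.......
...*...
.**....
...**..
..*....
.......
Cell (1,2) differs: gen0=1 vs gen1=0 -> NOT a still life.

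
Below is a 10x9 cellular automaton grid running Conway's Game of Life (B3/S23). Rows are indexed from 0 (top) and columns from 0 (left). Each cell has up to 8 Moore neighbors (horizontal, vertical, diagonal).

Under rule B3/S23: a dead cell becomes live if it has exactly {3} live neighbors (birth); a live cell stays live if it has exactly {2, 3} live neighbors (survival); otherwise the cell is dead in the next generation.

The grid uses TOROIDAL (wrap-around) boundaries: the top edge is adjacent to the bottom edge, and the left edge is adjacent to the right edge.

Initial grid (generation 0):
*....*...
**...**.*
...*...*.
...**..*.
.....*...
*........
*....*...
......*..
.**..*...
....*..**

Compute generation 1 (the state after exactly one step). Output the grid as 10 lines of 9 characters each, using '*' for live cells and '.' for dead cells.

Answer: .*..**...
**..*****
*.**.*.*.
...**.*..
....*....
.........
.........
.*...**..
.....***.
**..***.*

Derivation:
Simulating step by step:
Generation 0 (given above): 23 live cells
Generation 1: 31 live cells
(generation 1 grid is the final answer)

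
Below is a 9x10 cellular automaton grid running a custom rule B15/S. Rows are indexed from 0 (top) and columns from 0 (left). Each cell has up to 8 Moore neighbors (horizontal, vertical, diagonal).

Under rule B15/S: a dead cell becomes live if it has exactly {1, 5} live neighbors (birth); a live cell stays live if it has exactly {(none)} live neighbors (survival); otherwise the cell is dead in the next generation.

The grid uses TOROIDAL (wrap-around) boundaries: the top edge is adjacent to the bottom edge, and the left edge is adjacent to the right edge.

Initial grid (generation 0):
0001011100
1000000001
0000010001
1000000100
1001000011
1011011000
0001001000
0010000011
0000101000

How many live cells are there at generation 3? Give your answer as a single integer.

Answer: 21

Derivation:
Simulating step by step:
Generation 0 (given above): 26 live cells
Generation 1: 15 live cells
0110000000
0111000000
0000100100
0011010001
0000000000
0000000000
0000000000
1100000000
1100000000
Generation 2: 21 live cells
0000100001
0000011110
0011000001
1100000100
1100011011
0000000000
0010000001
0000000000
0001000000
Generation 3: 21 live cells
1010000000
0100000000
0000000000
0000000001
0000100000
0001100000
1101000010
1100100011
1010010011
Population at generation 3: 21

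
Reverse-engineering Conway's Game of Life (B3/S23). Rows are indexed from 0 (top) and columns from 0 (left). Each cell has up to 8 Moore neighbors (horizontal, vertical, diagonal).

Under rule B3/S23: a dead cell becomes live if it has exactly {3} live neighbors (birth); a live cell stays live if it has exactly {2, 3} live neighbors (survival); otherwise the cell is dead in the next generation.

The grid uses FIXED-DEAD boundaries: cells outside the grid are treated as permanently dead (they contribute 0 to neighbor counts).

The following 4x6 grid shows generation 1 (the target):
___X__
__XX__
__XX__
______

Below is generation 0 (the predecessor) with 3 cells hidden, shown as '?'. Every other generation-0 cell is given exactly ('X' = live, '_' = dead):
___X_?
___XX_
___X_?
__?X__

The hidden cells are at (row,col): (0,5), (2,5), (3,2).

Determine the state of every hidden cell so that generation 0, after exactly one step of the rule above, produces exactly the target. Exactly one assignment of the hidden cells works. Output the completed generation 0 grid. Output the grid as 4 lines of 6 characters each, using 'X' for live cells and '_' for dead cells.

Answer: ___X_X
___XX_
___X__
___X__

Derivation:
Hidden generation-0 cells (in order): (0,5), (2,5), (3,2).
A hidden cell only influences target cells in its own 3x3 neighborhood. Try each of the 2^3 = 8 assignments, step the completed generation 0 forward once under B3/S23, and compare with the target:
  (0,5)=_ (2,5)=_ (3,2)=_ -> step gives (0,4)='X' but target has '_' -> reject
  (0,5)=_ (2,5)=_ (3,2)=X -> step gives (0,4)='X' but target has '_' -> reject
  (0,5)=_ (2,5)=X (3,2)=_ -> step gives (0,4)='X' but target has '_' -> reject
  (0,5)=_ (2,5)=X (3,2)=X -> step gives (0,4)='X' but target has '_' -> reject
  (0,5)=X (2,5)=_ (3,2)=_ -> step reproduces the target at every cell -> ACCEPT
  (0,5)=X (2,5)=_ (3,2)=X -> step gives (2,2)='_' but target has 'X' -> reject
  (0,5)=X (2,5)=X (3,2)=_ -> step gives (1,5)='X' but target has '_' -> reject
  (0,5)=X (2,5)=X (3,2)=X -> step gives (1,5)='X' but target has '_' -> reject
Unique solution: (0,5)=live, (2,5)=dead, (3,2)=dead.
Check: live-neighbor counts of every cell in the completed generation 0:
002241
003342
003341
002120
Applying B3/S23 to generation 0 with these counts gives:
___X__
__XX__
__XX__
______
which matches the target exactly.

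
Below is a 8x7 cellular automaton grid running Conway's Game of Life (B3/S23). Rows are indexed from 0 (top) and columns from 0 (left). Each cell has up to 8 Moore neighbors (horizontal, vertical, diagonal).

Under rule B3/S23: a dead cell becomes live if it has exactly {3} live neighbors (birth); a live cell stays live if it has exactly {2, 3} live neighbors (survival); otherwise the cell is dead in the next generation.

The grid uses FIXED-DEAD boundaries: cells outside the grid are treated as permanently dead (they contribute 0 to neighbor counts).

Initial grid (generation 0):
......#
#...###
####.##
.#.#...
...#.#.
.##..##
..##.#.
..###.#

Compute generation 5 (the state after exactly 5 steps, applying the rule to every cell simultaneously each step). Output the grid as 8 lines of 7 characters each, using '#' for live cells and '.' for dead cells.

Simulating step by step:
Generation 0 (given above): 26 live cells
Generation 1: 23 live cells
......#
#.###..
#..#..#
##.#.##
.#.#.##
.#...##
.......
..#.##.
Generation 2: 18 live cells
...#...
.#####.
#.....#
##.#...
.#.....
..#.###
....#.#
.......
Generation 3: 22 live cells
...#...
.#####.
#....#.
###....
##.###.
...##.#
...##.#
.......
Generation 4: 15 live cells
...#...
.###.#.
#....#.
..##.#.
#....#.
......#
...##..
.......
Generation 5: 15 live cells
(generation 5 grid is the final answer)

Answer: ...##..
.###...
.....##
.#...##
....###
....##.
.......
.......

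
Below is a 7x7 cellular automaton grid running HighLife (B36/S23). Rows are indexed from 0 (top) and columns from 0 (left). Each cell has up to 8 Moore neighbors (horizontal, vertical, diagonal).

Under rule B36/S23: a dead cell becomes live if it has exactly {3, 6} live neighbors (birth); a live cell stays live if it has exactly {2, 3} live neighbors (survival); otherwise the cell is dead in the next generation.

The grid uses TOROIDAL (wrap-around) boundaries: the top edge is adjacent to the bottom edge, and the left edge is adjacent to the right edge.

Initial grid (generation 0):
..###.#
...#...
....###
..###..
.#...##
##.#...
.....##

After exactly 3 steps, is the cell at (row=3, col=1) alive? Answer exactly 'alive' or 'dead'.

Answer: alive

Derivation:
Simulating step by step:
Generation 0 (given above): 19 live cells
Generation 1: 21 live cells
..###.#
..#...#
..#..#.
#.##.#.
.#...##
.##.#..
.#...##
Generation 2: 23 live cells
.####.#
.##.#.#
..#.##.
#.##.#.
.....##
.##.#..
.#....#
Generation 3: 18 live cells
#...#.#
.....##
#..#...
.###...
#....##
.##...#
..#.#..

Cell (3,1) at generation 3: 1 -> alive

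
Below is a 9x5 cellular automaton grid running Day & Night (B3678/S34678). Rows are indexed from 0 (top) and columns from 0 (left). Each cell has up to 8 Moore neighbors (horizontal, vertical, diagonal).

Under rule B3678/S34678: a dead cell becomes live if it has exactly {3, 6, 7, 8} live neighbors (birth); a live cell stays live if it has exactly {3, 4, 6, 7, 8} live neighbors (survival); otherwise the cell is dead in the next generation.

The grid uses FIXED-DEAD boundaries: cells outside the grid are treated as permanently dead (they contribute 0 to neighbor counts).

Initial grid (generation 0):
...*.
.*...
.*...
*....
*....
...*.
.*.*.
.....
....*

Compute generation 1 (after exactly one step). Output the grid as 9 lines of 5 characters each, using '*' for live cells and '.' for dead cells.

Simulating step by step:
Generation 0 (given above): 9 live cells
Generation 1: 5 live cells
(generation 1 grid is the final answer)

Answer: .....
..*..
*....
.*...
.....
..*..
..*..
.....
.....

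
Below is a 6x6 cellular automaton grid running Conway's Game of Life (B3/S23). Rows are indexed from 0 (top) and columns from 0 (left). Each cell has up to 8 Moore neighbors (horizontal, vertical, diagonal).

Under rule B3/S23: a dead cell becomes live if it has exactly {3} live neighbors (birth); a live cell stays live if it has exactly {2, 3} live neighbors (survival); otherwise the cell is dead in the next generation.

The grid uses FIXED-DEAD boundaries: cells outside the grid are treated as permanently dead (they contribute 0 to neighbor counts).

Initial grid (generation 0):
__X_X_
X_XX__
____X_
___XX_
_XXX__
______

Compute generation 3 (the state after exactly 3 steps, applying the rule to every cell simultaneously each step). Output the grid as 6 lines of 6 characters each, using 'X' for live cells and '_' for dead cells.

Simulating step by step:
Generation 0 (given above): 11 live cells
Generation 1: 12 live cells
_XX___
_XX_X_
__X_X_
____X_
__XXX_
__X___
Generation 2: 13 live cells
_XXX__
______
_XX_XX
__X_XX
__X_X_
__X___
Generation 3: 12 live cells
(generation 3 grid is the final answer)

Answer: __X___
____X_
_XX_XX
__X___
_XX_XX
___X__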